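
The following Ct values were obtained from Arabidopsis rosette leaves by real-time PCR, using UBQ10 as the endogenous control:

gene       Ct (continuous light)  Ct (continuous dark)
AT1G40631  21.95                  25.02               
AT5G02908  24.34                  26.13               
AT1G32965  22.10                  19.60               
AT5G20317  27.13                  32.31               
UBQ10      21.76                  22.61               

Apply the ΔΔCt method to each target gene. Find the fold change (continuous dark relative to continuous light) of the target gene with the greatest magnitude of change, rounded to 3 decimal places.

AT1G40631: ΔΔCt = (25.02−22.61) − (21.95−21.76) = 2.41 − 0.19 = 2.22; fold change = 2^-2.22 = 0.215
AT5G02908: ΔΔCt = (26.13−22.61) − (24.34−21.76) = 3.52 − 2.58 = 0.94; fold change = 2^-0.94 = 0.521
AT1G32965: ΔΔCt = (19.60−22.61) − (22.10−21.76) = -3.01 − 0.34 = -3.35; fold change = 2^3.35 = 10.196
AT5G20317: ΔΔCt = (32.31−22.61) − (27.13−21.76) = 9.70 − 5.37 = 4.33; fold change = 2^-4.33 = 0.050
AT5G20317 has the largest |ΔΔCt| = 4.33.

0.050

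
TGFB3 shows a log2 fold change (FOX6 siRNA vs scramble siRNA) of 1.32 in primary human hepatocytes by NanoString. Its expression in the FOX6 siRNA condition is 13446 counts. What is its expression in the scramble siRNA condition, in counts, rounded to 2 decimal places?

Fold change = 2^(1.32) = 2.4967
scramble siRNA expression = 13446 / 2.4967 = 5385.59

5385.59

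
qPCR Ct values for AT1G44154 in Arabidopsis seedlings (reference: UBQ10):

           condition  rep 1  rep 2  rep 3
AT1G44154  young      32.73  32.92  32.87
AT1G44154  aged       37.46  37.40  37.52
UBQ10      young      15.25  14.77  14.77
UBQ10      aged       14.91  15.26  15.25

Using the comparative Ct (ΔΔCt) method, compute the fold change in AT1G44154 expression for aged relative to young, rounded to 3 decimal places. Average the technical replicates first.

Mean Ct: AT1G44154 young 32.840; AT1G44154 aged 37.460; UBQ10 young 14.930; UBQ10 aged 15.140
ΔCt(young) = 32.840 − 14.930 = 17.910
ΔCt(aged) = 37.460 − 15.140 = 22.320
ΔΔCt = 22.320 − 17.910 = 4.410
Fold change = 2^(−4.410) = 0.0470

0.047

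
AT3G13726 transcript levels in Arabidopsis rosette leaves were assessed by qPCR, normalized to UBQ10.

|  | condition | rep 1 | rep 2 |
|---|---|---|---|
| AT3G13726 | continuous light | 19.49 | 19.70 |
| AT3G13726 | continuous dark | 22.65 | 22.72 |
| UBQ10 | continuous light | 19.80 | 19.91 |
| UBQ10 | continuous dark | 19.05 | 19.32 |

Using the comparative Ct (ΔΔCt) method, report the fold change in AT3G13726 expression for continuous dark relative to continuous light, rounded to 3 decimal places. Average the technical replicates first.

Mean Ct: AT3G13726 continuous light 19.595; AT3G13726 continuous dark 22.685; UBQ10 continuous light 19.855; UBQ10 continuous dark 19.185
ΔCt(continuous light) = 19.595 − 19.855 = -0.260
ΔCt(continuous dark) = 22.685 − 19.185 = 3.500
ΔΔCt = 3.500 − (-0.260) = 3.760
Fold change = 2^(−3.760) = 0.0738

0.074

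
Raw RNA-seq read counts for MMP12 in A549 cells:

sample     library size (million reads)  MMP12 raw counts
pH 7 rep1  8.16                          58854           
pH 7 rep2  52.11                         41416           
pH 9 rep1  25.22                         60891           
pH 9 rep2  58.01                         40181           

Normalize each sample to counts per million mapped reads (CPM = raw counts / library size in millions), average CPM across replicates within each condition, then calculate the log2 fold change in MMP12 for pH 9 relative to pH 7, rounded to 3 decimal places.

-1.366

CPM(pH 7 rep1) = 58854 / 8.16 = 7212.5000
CPM(pH 7 rep2) = 41416 / 52.11 = 794.7803
CPM(pH 9 rep1) = 60891 / 25.22 = 2414.3933
CPM(pH 9 rep2) = 40181 / 58.01 = 692.6564
mean CPM(pH 7) = 4003.6401; mean CPM(pH 9) = 1553.5249
Fold change = 1553.5249 / 4003.6401 = 0.38803
log2(0.38803) = -1.3658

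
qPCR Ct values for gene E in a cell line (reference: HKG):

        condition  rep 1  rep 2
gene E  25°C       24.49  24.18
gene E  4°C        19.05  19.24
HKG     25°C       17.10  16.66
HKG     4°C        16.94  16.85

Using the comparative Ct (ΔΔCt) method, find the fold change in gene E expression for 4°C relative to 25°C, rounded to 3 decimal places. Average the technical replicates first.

Mean Ct: gene E 25°C 24.335; gene E 4°C 19.145; HKG 25°C 16.880; HKG 4°C 16.895
ΔCt(25°C) = 24.335 − 16.880 = 7.455
ΔCt(4°C) = 19.145 − 16.895 = 2.250
ΔΔCt = 2.250 − 7.455 = -5.205
Fold change = 2^(−(-5.205)) = 2^5.205 = 36.8860

36.886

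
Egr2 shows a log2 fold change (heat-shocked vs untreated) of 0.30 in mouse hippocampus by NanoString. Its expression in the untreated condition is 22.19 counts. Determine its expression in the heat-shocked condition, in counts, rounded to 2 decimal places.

Fold change = 2^(0.30) = 1.2311
heat-shocked expression = 22.19 × 1.2311 = 27.32

27.32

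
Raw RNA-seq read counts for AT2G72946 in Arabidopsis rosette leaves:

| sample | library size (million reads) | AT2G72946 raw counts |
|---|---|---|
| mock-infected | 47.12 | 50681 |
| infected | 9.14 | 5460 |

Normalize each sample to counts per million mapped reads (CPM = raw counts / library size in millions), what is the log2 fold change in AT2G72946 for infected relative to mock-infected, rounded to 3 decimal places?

-0.848

CPM(mock-infected) = 50681 / 47.12 = 1075.5730
CPM(infected) = 5460 / 9.14 = 597.3742
Fold change = 597.3742 / 1075.5730 = 0.55540
log2(0.55540) = -0.8484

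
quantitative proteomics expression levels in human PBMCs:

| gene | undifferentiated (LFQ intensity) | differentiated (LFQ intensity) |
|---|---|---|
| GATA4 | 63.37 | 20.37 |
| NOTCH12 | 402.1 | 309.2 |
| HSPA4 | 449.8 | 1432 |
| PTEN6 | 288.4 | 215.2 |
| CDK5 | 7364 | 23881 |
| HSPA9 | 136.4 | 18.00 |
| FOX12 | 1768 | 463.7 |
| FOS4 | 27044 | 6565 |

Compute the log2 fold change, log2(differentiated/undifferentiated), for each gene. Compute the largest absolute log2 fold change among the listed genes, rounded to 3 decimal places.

2.922

log2(20.37/63.37) = -1.637  (GATA4)
log2(309.2/402.1) = -0.379  (NOTCH12)
log2(1432/449.8) = 1.671  (HSPA4)
log2(215.2/288.4) = -0.422  (PTEN6)
log2(23881/7364) = 1.697  (CDK5)
log2(18.00/136.4) = -2.922  (HSPA9)
log2(463.7/1768) = -1.931  (FOX12)
log2(6565/27044) = -2.042  (FOS4)
The largest magnitude belongs to HSPA9.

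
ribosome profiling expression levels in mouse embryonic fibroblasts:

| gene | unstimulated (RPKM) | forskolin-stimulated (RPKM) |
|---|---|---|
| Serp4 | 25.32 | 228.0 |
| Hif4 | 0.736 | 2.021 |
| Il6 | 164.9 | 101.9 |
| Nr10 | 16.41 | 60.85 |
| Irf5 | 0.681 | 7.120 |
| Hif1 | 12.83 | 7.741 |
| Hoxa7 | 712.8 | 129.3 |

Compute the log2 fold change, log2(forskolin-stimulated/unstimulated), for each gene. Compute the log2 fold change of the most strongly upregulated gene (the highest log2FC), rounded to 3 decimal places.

3.386

log2(228.0/25.32) = 3.171  (Serp4)
log2(2.021/0.736) = 1.457  (Hif4)
log2(101.9/164.9) = -0.694  (Il6)
log2(60.85/16.41) = 1.891  (Nr10)
log2(7.120/0.681) = 3.386  (Irf5)
log2(7.741/12.83) = -0.729  (Hif1)
log2(129.3/712.8) = -2.463  (Hoxa7)
Irf5 is most strongly upregulated.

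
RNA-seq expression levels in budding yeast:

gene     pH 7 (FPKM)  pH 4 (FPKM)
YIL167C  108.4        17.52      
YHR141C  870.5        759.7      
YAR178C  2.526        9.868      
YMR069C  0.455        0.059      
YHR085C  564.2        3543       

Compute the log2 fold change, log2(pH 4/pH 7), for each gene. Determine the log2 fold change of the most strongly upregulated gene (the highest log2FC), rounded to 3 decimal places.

2.651

log2(17.52/108.4) = -2.629  (YIL167C)
log2(759.7/870.5) = -0.196  (YHR141C)
log2(9.868/2.526) = 1.966  (YAR178C)
log2(0.059/0.455) = -2.947  (YMR069C)
log2(3543/564.2) = 2.651  (YHR085C)
YHR085C is most strongly upregulated.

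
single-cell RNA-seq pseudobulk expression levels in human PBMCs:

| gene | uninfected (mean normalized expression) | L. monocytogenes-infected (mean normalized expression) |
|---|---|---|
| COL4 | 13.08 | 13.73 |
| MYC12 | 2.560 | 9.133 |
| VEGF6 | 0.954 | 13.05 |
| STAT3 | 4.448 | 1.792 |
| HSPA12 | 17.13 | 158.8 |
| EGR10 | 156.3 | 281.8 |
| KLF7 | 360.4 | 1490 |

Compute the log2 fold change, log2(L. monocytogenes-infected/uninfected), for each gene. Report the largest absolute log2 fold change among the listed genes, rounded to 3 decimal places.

3.774

log2(13.73/13.08) = 0.070  (COL4)
log2(9.133/2.560) = 1.835  (MYC12)
log2(13.05/0.954) = 3.774  (VEGF6)
log2(1.792/4.448) = -1.312  (STAT3)
log2(158.8/17.13) = 3.213  (HSPA12)
log2(281.8/156.3) = 0.850  (EGR10)
log2(1490/360.4) = 2.048  (KLF7)
The largest magnitude belongs to VEGF6.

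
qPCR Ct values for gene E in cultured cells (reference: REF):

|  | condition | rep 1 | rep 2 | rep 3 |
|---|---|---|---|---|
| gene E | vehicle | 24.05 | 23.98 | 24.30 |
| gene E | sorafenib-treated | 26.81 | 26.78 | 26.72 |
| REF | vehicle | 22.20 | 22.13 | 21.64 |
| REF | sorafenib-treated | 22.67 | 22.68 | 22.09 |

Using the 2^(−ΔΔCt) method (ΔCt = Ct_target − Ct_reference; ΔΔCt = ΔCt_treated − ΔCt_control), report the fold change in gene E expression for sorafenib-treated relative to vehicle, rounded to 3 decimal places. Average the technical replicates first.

Mean Ct: gene E vehicle 24.110; gene E sorafenib-treated 26.770; REF vehicle 21.990; REF sorafenib-treated 22.480
ΔCt(vehicle) = 24.110 − 21.990 = 2.120
ΔCt(sorafenib-treated) = 26.770 − 22.480 = 4.290
ΔΔCt = 4.290 − 2.120 = 2.170
Fold change = 2^(−2.170) = 0.2222

0.222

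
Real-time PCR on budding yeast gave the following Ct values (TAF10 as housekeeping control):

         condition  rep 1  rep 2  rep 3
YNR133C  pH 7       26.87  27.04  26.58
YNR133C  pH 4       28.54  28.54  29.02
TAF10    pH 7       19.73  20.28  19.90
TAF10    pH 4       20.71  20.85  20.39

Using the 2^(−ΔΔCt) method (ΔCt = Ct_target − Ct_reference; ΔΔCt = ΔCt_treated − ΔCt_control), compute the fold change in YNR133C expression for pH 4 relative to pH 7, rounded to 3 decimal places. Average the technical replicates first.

Mean Ct: YNR133C pH 7 26.830; YNR133C pH 4 28.700; TAF10 pH 7 19.970; TAF10 pH 4 20.650
ΔCt(pH 7) = 26.830 − 19.970 = 6.860
ΔCt(pH 4) = 28.700 − 20.650 = 8.050
ΔΔCt = 8.050 − 6.860 = 1.190
Fold change = 2^(−1.190) = 0.4383

0.438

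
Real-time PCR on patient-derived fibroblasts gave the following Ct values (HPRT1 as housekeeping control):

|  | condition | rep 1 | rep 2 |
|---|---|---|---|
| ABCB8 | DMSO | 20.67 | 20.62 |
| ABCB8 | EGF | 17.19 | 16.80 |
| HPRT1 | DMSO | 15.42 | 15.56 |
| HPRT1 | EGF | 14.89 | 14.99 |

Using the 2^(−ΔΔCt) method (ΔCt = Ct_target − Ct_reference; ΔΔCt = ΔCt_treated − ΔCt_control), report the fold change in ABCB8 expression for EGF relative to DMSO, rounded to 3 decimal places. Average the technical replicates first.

Mean Ct: ABCB8 DMSO 20.645; ABCB8 EGF 16.995; HPRT1 DMSO 15.490; HPRT1 EGF 14.940
ΔCt(DMSO) = 20.645 − 15.490 = 5.155
ΔCt(EGF) = 16.995 − 14.940 = 2.055
ΔΔCt = 2.055 − 5.155 = -3.100
Fold change = 2^(−(-3.100)) = 2^3.100 = 8.5742

8.574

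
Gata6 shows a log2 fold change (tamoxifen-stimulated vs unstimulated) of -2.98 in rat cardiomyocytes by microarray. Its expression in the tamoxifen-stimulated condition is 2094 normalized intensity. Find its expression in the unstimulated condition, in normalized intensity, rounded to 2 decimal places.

Fold change = 2^(-2.98) = 0.1267
unstimulated expression = 2094 / 0.1267 = 16521.37

16521.37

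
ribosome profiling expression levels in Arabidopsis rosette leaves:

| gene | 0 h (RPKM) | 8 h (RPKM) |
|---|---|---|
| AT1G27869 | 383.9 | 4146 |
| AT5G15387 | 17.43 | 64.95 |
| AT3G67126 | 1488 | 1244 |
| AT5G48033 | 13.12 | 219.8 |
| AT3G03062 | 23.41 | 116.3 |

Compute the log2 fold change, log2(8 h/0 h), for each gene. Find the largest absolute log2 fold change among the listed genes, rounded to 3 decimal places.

4.066

log2(4146/383.9) = 3.433  (AT1G27869)
log2(64.95/17.43) = 1.898  (AT5G15387)
log2(1244/1488) = -0.258  (AT3G67126)
log2(219.8/13.12) = 4.066  (AT5G48033)
log2(116.3/23.41) = 2.313  (AT3G03062)
The largest magnitude belongs to AT5G48033.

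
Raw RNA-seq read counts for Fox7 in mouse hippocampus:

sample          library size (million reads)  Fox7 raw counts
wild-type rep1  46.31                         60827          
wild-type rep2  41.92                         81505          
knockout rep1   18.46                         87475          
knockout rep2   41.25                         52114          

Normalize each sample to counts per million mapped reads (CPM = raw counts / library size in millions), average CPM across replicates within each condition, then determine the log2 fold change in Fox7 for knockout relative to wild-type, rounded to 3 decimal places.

0.882

CPM(wild-type rep1) = 60827 / 46.31 = 1313.4744
CPM(wild-type rep2) = 81505 / 41.92 = 1944.2987
CPM(knockout rep1) = 87475 / 18.46 = 4738.6241
CPM(knockout rep2) = 52114 / 41.25 = 1263.3697
mean CPM(wild-type) = 1628.8865; mean CPM(knockout) = 3000.9969
Fold change = 3000.9969 / 1628.8865 = 1.84236
log2(1.84236) = 0.8816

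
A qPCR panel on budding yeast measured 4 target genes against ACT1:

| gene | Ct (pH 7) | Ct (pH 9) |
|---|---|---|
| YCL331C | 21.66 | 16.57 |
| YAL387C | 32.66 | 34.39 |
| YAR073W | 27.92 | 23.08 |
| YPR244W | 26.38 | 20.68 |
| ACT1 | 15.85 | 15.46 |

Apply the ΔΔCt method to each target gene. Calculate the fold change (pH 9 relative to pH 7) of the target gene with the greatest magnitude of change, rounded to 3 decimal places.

39.671

YCL331C: ΔΔCt = (16.57−15.46) − (21.66−15.85) = 1.11 − 5.81 = -4.70; fold change = 2^4.70 = 25.992
YAL387C: ΔΔCt = (34.39−15.46) − (32.66−15.85) = 18.93 − 16.81 = 2.12; fold change = 2^-2.12 = 0.230
YAR073W: ΔΔCt = (23.08−15.46) − (27.92−15.85) = 7.62 − 12.07 = -4.45; fold change = 2^4.45 = 21.857
YPR244W: ΔΔCt = (20.68−15.46) − (26.38−15.85) = 5.22 − 10.53 = -5.31; fold change = 2^5.31 = 39.671
YPR244W has the largest |ΔΔCt| = 5.31.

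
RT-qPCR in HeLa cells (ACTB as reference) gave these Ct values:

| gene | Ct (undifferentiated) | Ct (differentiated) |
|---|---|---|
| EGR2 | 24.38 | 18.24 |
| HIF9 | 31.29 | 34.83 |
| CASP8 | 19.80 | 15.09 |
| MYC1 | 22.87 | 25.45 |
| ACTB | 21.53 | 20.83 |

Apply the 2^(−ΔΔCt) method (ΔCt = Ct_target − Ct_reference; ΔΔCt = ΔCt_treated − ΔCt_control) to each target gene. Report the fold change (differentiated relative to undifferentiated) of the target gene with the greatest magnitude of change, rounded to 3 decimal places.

43.411

EGR2: ΔΔCt = (18.24−20.83) − (24.38−21.53) = -2.59 − 2.85 = -5.44; fold change = 2^5.44 = 43.411
HIF9: ΔΔCt = (34.83−20.83) − (31.29−21.53) = 14.00 − 9.76 = 4.24; fold change = 2^-4.24 = 0.053
CASP8: ΔΔCt = (15.09−20.83) − (19.80−21.53) = -5.74 − (-1.73) = -4.01; fold change = 2^4.01 = 16.111
MYC1: ΔΔCt = (25.45−20.83) − (22.87−21.53) = 4.62 − 1.34 = 3.28; fold change = 2^-3.28 = 0.103
EGR2 has the largest |ΔΔCt| = 5.44.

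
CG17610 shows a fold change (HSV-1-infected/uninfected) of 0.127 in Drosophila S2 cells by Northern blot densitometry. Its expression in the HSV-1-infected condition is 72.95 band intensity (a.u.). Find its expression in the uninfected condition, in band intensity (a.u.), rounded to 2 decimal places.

uninfected expression = 72.95 / 0.127 = 574.41

574.41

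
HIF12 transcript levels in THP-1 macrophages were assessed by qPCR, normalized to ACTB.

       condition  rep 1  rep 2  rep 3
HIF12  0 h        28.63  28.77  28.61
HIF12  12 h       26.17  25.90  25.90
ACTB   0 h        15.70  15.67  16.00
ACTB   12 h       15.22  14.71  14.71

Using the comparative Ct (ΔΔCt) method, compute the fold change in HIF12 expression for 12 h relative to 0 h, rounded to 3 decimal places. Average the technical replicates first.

3.411

Mean Ct: HIF12 0 h 28.670; HIF12 12 h 25.990; ACTB 0 h 15.790; ACTB 12 h 14.880
ΔCt(0 h) = 28.670 − 15.790 = 12.880
ΔCt(12 h) = 25.990 − 14.880 = 11.110
ΔΔCt = 11.110 − 12.880 = -1.770
Fold change = 2^(−(-1.770)) = 2^1.770 = 3.4105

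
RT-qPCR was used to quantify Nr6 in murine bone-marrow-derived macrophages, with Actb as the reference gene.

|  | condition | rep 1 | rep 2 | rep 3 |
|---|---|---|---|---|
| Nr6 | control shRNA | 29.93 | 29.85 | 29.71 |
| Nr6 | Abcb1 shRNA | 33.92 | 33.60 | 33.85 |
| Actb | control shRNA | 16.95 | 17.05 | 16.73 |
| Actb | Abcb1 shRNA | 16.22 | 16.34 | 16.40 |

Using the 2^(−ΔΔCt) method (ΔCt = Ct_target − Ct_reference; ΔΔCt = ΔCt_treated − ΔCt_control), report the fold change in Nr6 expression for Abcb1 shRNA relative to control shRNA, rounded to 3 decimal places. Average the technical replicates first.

Mean Ct: Nr6 control shRNA 29.830; Nr6 Abcb1 shRNA 33.790; Actb control shRNA 16.910; Actb Abcb1 shRNA 16.320
ΔCt(control shRNA) = 29.830 − 16.910 = 12.920
ΔCt(Abcb1 shRNA) = 33.790 − 16.320 = 17.470
ΔΔCt = 17.470 − 12.920 = 4.550
Fold change = 2^(−4.550) = 0.0427

0.043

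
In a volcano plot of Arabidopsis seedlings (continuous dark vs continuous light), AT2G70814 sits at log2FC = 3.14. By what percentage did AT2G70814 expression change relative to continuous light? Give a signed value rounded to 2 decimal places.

Fold change = 2^(3.14) = 8.8152
Percent change = (FC − 1) × 100% = (8.8152 − 1) × 100 = 781.52%

781.52%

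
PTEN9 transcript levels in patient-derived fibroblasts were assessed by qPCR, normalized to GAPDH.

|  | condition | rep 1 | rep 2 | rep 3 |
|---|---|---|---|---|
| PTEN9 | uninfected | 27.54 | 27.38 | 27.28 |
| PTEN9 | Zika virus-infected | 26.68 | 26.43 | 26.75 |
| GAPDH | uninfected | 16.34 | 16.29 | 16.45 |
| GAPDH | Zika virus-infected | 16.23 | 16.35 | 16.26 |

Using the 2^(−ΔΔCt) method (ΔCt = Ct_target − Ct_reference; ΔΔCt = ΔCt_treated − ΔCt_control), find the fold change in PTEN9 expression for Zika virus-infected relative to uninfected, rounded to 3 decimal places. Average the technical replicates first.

1.625

Mean Ct: PTEN9 uninfected 27.400; PTEN9 Zika virus-infected 26.620; GAPDH uninfected 16.360; GAPDH Zika virus-infected 16.280
ΔCt(uninfected) = 27.400 − 16.360 = 11.040
ΔCt(Zika virus-infected) = 26.620 − 16.280 = 10.340
ΔΔCt = 10.340 − 11.040 = -0.700
Fold change = 2^(−(-0.700)) = 2^0.700 = 1.6245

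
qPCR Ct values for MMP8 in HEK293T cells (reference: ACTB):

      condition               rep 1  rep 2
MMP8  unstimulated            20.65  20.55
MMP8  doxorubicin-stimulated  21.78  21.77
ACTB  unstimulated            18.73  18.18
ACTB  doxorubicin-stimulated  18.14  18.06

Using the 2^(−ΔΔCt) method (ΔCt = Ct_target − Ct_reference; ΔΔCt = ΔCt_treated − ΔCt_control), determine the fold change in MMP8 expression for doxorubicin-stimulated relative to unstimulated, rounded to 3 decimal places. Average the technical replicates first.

0.346

Mean Ct: MMP8 unstimulated 20.600; MMP8 doxorubicin-stimulated 21.775; ACTB unstimulated 18.455; ACTB doxorubicin-stimulated 18.100
ΔCt(unstimulated) = 20.600 − 18.455 = 2.145
ΔCt(doxorubicin-stimulated) = 21.775 − 18.100 = 3.675
ΔΔCt = 3.675 − 2.145 = 1.530
Fold change = 2^(−1.530) = 0.3463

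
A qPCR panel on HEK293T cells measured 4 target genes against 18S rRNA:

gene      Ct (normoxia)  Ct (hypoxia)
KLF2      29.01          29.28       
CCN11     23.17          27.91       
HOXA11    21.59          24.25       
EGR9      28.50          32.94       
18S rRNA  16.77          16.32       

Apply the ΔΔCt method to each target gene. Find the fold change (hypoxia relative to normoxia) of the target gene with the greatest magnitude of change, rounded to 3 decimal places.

KLF2: ΔΔCt = (29.28−16.32) − (29.01−16.77) = 12.96 − 12.24 = 0.72; fold change = 2^-0.72 = 0.607
CCN11: ΔΔCt = (27.91−16.32) − (23.17−16.77) = 11.59 − 6.40 = 5.19; fold change = 2^-5.19 = 0.027
HOXA11: ΔΔCt = (24.25−16.32) − (21.59−16.77) = 7.93 − 4.82 = 3.11; fold change = 2^-3.11 = 0.116
EGR9: ΔΔCt = (32.94−16.32) − (28.50−16.77) = 16.62 − 11.73 = 4.89; fold change = 2^-4.89 = 0.034
CCN11 has the largest |ΔΔCt| = 5.19.

0.027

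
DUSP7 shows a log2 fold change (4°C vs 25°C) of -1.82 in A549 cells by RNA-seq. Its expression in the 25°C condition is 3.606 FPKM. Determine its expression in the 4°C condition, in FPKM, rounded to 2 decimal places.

Fold change = 2^(-1.82) = 0.2832
4°C expression = 3.606 × 0.2832 = 1.02

1.02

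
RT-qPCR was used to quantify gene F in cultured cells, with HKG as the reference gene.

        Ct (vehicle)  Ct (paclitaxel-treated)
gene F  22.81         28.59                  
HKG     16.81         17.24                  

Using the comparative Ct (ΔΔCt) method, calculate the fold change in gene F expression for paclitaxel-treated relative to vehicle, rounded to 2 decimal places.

0.02

ΔCt(vehicle) = 22.810 − 16.810 = 6.000
ΔCt(paclitaxel-treated) = 28.590 − 17.240 = 11.350
ΔΔCt = 11.350 − 6.000 = 5.350
Fold change = 2^(−5.350) = 0.025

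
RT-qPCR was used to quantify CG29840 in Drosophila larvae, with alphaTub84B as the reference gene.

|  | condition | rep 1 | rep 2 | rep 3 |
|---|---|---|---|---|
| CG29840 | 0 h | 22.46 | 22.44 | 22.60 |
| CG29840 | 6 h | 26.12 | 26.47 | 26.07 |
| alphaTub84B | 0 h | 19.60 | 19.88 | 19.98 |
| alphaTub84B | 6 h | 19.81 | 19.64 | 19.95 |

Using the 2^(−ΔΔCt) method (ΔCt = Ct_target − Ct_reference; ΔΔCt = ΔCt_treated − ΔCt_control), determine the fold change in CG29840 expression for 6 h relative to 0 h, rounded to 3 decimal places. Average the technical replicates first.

0.075

Mean Ct: CG29840 0 h 22.500; CG29840 6 h 26.220; alphaTub84B 0 h 19.820; alphaTub84B 6 h 19.800
ΔCt(0 h) = 22.500 − 19.820 = 2.680
ΔCt(6 h) = 26.220 − 19.800 = 6.420
ΔΔCt = 6.420 − 2.680 = 3.740
Fold change = 2^(−3.740) = 0.0748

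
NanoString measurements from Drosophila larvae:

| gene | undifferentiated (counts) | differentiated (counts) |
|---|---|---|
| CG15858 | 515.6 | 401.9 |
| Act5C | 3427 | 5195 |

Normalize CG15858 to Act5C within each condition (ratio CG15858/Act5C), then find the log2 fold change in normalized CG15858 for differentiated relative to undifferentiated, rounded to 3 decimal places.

-0.960

CG15858/Act5C (undifferentiated) = 515.6 / 3427 = 0.15045
CG15858/Act5C (differentiated) = 401.9 / 5195 = 0.077363
Fold change = 0.077363 / 0.15045 = 0.5142
log2(0.5142) = -0.9596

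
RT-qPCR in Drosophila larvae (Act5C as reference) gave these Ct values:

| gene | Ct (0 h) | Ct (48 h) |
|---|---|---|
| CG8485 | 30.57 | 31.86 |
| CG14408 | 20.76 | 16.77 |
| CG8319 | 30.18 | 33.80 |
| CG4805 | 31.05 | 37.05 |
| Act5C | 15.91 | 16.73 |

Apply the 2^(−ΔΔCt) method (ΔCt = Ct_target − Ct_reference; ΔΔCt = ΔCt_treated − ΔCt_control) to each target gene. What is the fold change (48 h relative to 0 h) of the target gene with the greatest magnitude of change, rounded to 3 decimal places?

CG8485: ΔΔCt = (31.86−16.73) − (30.57−15.91) = 15.13 − 14.66 = 0.47; fold change = 2^-0.47 = 0.722
CG14408: ΔΔCt = (16.77−16.73) − (20.76−15.91) = 0.04 − 4.85 = -4.81; fold change = 2^4.81 = 28.051
CG8319: ΔΔCt = (33.80−16.73) − (30.18−15.91) = 17.07 − 14.27 = 2.80; fold change = 2^-2.80 = 0.144
CG4805: ΔΔCt = (37.05−16.73) − (31.05−15.91) = 20.32 − 15.14 = 5.18; fold change = 2^-5.18 = 0.028
CG4805 has the largest |ΔΔCt| = 5.18.

0.028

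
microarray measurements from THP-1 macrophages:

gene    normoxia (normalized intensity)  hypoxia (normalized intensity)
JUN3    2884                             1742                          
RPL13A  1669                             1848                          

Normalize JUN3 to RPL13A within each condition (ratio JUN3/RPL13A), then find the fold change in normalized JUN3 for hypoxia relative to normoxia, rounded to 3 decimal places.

JUN3/RPL13A (normoxia) = 2884 / 1669 = 1.728
JUN3/RPL13A (hypoxia) = 1742 / 1848 = 0.94264
Fold change = 0.94264 / 1.728 = 0.5455

0.546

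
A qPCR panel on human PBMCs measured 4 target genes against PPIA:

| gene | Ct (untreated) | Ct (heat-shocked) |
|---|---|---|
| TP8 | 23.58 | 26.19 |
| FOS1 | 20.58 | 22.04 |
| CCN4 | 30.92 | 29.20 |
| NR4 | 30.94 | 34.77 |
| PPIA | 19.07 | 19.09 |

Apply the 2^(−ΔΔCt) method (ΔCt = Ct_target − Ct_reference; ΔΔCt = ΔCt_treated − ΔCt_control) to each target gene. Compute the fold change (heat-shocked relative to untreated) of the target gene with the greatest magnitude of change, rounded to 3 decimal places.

TP8: ΔΔCt = (26.19−19.09) − (23.58−19.07) = 7.10 − 4.51 = 2.59; fold change = 2^-2.59 = 0.166
FOS1: ΔΔCt = (22.04−19.09) − (20.58−19.07) = 2.95 − 1.51 = 1.44; fold change = 2^-1.44 = 0.369
CCN4: ΔΔCt = (29.20−19.09) − (30.92−19.07) = 10.11 − 11.85 = -1.74; fold change = 2^1.74 = 3.340
NR4: ΔΔCt = (34.77−19.09) − (30.94−19.07) = 15.68 − 11.87 = 3.81; fold change = 2^-3.81 = 0.071
NR4 has the largest |ΔΔCt| = 3.81.

0.071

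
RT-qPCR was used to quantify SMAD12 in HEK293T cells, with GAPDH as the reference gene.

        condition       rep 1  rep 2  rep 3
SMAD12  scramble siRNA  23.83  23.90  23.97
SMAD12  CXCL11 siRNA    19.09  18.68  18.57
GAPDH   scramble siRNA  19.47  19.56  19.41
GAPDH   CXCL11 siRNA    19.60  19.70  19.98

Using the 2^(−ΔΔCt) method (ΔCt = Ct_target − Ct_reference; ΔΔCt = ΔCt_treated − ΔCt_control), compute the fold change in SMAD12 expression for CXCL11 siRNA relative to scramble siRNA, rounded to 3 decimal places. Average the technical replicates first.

Mean Ct: SMAD12 scramble siRNA 23.900; SMAD12 CXCL11 siRNA 18.780; GAPDH scramble siRNA 19.480; GAPDH CXCL11 siRNA 19.760
ΔCt(scramble siRNA) = 23.900 − 19.480 = 4.420
ΔCt(CXCL11 siRNA) = 18.780 − 19.760 = -0.980
ΔΔCt = -0.980 − 4.420 = -5.400
Fold change = 2^(−(-5.400)) = 2^5.400 = 42.2243

42.224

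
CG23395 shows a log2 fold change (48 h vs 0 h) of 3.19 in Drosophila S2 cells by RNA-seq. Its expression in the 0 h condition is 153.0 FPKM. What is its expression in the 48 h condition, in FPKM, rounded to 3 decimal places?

Fold change = 2^(3.19) = 9.1261
48 h expression = 153.0 × 9.1261 = 1396.295

1396.295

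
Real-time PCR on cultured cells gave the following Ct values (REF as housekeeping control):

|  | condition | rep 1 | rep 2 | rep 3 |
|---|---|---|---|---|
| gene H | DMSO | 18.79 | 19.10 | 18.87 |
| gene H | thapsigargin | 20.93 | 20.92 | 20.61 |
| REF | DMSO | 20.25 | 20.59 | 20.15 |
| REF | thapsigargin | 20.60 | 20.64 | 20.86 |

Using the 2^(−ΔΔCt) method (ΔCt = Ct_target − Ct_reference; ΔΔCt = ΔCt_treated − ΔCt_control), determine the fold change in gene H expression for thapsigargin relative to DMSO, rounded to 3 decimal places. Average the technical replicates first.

0.346

Mean Ct: gene H DMSO 18.920; gene H thapsigargin 20.820; REF DMSO 20.330; REF thapsigargin 20.700
ΔCt(DMSO) = 18.920 − 20.330 = -1.410
ΔCt(thapsigargin) = 20.820 − 20.700 = 0.120
ΔΔCt = 0.120 − (-1.410) = 1.530
Fold change = 2^(−1.530) = 0.3463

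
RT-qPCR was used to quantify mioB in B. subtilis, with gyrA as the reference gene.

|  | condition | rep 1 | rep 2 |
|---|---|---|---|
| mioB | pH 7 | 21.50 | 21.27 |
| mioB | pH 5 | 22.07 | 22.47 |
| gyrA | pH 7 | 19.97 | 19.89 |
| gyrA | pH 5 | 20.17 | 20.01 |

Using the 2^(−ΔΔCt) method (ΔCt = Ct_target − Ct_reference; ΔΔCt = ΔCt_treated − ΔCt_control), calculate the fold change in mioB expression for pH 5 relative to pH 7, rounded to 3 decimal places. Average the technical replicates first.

0.605

Mean Ct: mioB pH 7 21.385; mioB pH 5 22.270; gyrA pH 7 19.930; gyrA pH 5 20.090
ΔCt(pH 7) = 21.385 − 19.930 = 1.455
ΔCt(pH 5) = 22.270 − 20.090 = 2.180
ΔΔCt = 2.180 − 1.455 = 0.725
Fold change = 2^(−0.725) = 0.6050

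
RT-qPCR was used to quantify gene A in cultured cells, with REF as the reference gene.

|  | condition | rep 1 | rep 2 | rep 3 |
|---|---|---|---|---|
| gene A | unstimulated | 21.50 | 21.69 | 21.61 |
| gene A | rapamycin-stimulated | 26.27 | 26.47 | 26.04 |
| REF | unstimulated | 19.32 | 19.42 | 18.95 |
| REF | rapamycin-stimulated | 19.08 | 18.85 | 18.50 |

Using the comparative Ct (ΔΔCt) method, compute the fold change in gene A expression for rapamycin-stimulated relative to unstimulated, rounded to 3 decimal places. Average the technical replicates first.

Mean Ct: gene A unstimulated 21.600; gene A rapamycin-stimulated 26.260; REF unstimulated 19.230; REF rapamycin-stimulated 18.810
ΔCt(unstimulated) = 21.600 − 19.230 = 2.370
ΔCt(rapamycin-stimulated) = 26.260 − 18.810 = 7.450
ΔΔCt = 7.450 − 2.370 = 5.080
Fold change = 2^(−5.080) = 0.0296

0.030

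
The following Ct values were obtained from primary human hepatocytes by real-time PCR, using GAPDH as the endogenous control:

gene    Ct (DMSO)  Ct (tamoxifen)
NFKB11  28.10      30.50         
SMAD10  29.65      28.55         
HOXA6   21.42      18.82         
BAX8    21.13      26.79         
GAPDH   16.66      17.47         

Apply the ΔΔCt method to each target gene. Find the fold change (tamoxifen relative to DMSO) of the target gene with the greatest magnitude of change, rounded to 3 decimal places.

NFKB11: ΔΔCt = (30.50−17.47) − (28.10−16.66) = 13.03 − 11.44 = 1.59; fold change = 2^-1.59 = 0.332
SMAD10: ΔΔCt = (28.55−17.47) − (29.65−16.66) = 11.08 − 12.99 = -1.91; fold change = 2^1.91 = 3.758
HOXA6: ΔΔCt = (18.82−17.47) − (21.42−16.66) = 1.35 − 4.76 = -3.41; fold change = 2^3.41 = 10.629
BAX8: ΔΔCt = (26.79−17.47) − (21.13−16.66) = 9.32 − 4.47 = 4.85; fold change = 2^-4.85 = 0.035
BAX8 has the largest |ΔΔCt| = 4.85.

0.035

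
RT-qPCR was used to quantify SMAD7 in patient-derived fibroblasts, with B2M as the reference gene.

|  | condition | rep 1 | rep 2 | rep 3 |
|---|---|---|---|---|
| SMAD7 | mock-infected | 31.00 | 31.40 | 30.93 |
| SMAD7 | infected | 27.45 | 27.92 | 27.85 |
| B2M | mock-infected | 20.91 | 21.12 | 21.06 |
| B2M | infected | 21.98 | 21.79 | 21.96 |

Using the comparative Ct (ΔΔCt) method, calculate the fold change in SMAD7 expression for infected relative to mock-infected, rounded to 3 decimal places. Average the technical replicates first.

Mean Ct: SMAD7 mock-infected 31.110; SMAD7 infected 27.740; B2M mock-infected 21.030; B2M infected 21.910
ΔCt(mock-infected) = 31.110 − 21.030 = 10.080
ΔCt(infected) = 27.740 − 21.910 = 5.830
ΔΔCt = 5.830 − 10.080 = -4.250
Fold change = 2^(−(-4.250)) = 2^4.250 = 19.0273

19.027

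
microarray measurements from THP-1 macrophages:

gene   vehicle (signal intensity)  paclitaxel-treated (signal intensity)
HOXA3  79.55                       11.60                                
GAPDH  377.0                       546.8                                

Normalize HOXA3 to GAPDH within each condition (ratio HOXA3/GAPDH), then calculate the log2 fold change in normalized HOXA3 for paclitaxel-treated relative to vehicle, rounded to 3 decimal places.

HOXA3/GAPDH (vehicle) = 79.55 / 377.0 = 0.21101
HOXA3/GAPDH (paclitaxel-treated) = 11.60 / 546.8 = 0.021214
Fold change = 0.021214 / 0.21101 = 0.1005
log2(0.1005) = -3.3142

-3.314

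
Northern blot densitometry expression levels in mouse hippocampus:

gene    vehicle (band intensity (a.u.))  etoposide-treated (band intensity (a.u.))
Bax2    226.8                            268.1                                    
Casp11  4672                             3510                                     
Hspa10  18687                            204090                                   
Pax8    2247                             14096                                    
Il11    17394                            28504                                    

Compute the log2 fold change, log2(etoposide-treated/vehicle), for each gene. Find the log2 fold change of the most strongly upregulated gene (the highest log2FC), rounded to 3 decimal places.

log2(268.1/226.8) = 0.241  (Bax2)
log2(3510/4672) = -0.413  (Casp11)
log2(204090/18687) = 3.449  (Hspa10)
log2(14096/2247) = 2.649  (Pax8)
log2(28504/17394) = 0.713  (Il11)
Hspa10 is most strongly upregulated.

3.449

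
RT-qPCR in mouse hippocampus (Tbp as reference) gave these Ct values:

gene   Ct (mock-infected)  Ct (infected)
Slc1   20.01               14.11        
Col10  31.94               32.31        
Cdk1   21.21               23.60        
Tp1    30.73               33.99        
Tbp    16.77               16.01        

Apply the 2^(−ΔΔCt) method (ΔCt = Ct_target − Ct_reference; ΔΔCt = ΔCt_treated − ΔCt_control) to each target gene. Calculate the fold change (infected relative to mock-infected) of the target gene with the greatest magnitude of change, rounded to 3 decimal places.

Slc1: ΔΔCt = (14.11−16.01) − (20.01−16.77) = -1.90 − 3.24 = -5.14; fold change = 2^5.14 = 35.261
Col10: ΔΔCt = (32.31−16.01) − (31.94−16.77) = 16.30 − 15.17 = 1.13; fold change = 2^-1.13 = 0.457
Cdk1: ΔΔCt = (23.60−16.01) − (21.21−16.77) = 7.59 − 4.44 = 3.15; fold change = 2^-3.15 = 0.113
Tp1: ΔΔCt = (33.99−16.01) − (30.73−16.77) = 17.98 − 13.96 = 4.02; fold change = 2^-4.02 = 0.062
Slc1 has the largest |ΔΔCt| = 5.14.

35.261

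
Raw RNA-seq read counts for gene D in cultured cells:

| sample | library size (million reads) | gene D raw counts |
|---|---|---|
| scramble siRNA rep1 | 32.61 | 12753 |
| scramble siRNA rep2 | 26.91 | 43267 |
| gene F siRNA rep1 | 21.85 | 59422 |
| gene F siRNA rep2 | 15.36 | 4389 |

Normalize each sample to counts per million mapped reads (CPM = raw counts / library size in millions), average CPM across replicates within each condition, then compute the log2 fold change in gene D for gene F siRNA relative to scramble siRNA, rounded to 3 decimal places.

CPM(scramble siRNA rep1) = 12753 / 32.61 = 391.0764
CPM(scramble siRNA rep2) = 43267 / 26.91 = 1607.8410
CPM(gene F siRNA rep1) = 59422 / 21.85 = 2719.5423
CPM(gene F siRNA rep2) = 4389 / 15.36 = 285.7422
mean CPM(scramble siRNA) = 999.4587; mean CPM(gene F siRNA) = 1502.6423
Fold change = 1502.6423 / 999.4587 = 1.50346
log2(1.50346) = 0.5883

0.588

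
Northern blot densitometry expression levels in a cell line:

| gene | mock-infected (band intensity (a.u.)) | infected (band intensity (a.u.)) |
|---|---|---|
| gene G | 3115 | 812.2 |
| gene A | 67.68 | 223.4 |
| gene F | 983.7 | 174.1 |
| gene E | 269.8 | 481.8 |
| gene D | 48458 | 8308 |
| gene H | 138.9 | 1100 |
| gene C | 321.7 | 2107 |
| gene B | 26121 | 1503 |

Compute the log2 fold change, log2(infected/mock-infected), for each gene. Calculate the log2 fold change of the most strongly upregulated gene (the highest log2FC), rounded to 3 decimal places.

2.985

log2(812.2/3115) = -1.939  (gene G)
log2(223.4/67.68) = 1.723  (gene A)
log2(174.1/983.7) = -2.498  (gene F)
log2(481.8/269.8) = 0.837  (gene E)
log2(8308/48458) = -2.544  (gene D)
log2(1100/138.9) = 2.985  (gene H)
log2(2107/321.7) = 2.711  (gene C)
log2(1503/26121) = -4.119  (gene B)
gene H is most strongly upregulated.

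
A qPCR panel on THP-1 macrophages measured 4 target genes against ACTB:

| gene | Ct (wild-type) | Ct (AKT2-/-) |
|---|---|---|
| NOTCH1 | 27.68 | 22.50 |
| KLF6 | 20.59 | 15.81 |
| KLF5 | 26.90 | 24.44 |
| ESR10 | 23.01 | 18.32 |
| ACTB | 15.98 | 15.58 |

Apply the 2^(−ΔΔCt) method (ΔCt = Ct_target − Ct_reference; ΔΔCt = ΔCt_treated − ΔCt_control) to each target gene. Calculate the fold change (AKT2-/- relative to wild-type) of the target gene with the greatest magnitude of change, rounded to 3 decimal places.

NOTCH1: ΔΔCt = (22.50−15.58) − (27.68−15.98) = 6.92 − 11.70 = -4.78; fold change = 2^4.78 = 27.474
KLF6: ΔΔCt = (15.81−15.58) − (20.59−15.98) = 0.23 − 4.61 = -4.38; fold change = 2^4.38 = 20.821
KLF5: ΔΔCt = (24.44−15.58) − (26.90−15.98) = 8.86 − 10.92 = -2.06; fold change = 2^2.06 = 4.170
ESR10: ΔΔCt = (18.32−15.58) − (23.01−15.98) = 2.74 − 7.03 = -4.29; fold change = 2^4.29 = 19.562
NOTCH1 has the largest |ΔΔCt| = 4.78.

27.474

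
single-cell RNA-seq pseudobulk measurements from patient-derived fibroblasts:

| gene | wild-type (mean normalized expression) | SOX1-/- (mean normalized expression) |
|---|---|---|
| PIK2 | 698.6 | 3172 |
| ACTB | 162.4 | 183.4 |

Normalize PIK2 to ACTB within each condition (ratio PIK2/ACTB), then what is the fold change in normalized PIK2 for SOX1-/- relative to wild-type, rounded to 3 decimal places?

4.021

PIK2/ACTB (wild-type) = 698.6 / 162.4 = 4.3017
PIK2/ACTB (SOX1-/-) = 3172 / 183.4 = 17.296
Fold change = 17.296 / 4.3017 = 4.0206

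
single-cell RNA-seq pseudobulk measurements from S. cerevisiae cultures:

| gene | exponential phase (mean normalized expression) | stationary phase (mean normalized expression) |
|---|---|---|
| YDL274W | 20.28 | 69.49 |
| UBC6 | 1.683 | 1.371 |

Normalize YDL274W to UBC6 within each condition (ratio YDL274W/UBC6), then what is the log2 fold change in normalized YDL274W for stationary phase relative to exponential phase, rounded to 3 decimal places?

YDL274W/UBC6 (exponential phase) = 20.28 / 1.683 = 12.05
YDL274W/UBC6 (stationary phase) = 69.49 / 1.371 = 50.686
Fold change = 50.686 / 12.05 = 4.2063
log2(4.2063) = 2.0726

2.073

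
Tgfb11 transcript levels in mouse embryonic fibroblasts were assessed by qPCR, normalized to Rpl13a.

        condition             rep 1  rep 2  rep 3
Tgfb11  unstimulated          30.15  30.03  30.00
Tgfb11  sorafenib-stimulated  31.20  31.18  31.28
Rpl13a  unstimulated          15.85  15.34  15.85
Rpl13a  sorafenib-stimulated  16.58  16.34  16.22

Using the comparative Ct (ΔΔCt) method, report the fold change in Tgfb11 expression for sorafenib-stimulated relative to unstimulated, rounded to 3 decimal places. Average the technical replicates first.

Mean Ct: Tgfb11 unstimulated 30.060; Tgfb11 sorafenib-stimulated 31.220; Rpl13a unstimulated 15.680; Rpl13a sorafenib-stimulated 16.380
ΔCt(unstimulated) = 30.060 − 15.680 = 14.380
ΔCt(sorafenib-stimulated) = 31.220 − 16.380 = 14.840
ΔΔCt = 14.840 − 14.380 = 0.460
Fold change = 2^(−0.460) = 0.7270

0.727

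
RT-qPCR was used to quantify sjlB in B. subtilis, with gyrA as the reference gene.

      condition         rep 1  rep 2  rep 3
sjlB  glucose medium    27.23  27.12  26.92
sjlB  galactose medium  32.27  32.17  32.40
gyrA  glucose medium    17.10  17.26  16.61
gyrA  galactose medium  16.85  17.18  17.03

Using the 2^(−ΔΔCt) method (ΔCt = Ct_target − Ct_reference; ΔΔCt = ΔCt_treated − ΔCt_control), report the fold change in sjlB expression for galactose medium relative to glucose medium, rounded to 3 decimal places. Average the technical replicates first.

Mean Ct: sjlB glucose medium 27.090; sjlB galactose medium 32.280; gyrA glucose medium 16.990; gyrA galactose medium 17.020
ΔCt(glucose medium) = 27.090 − 16.990 = 10.100
ΔCt(galactose medium) = 32.280 − 17.020 = 15.260
ΔΔCt = 15.260 − 10.100 = 5.160
Fold change = 2^(−5.160) = 0.0280

0.028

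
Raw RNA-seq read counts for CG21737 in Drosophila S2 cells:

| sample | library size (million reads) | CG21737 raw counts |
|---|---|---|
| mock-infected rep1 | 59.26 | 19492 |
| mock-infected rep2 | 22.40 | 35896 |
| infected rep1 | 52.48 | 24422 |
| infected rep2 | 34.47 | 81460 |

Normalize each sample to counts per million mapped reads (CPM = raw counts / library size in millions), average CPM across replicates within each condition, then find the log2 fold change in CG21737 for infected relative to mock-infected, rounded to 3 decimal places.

CPM(mock-infected rep1) = 19492 / 59.26 = 328.9234
CPM(mock-infected rep2) = 35896 / 22.40 = 1602.5000
CPM(infected rep1) = 24422 / 52.48 = 465.3582
CPM(infected rep2) = 81460 / 34.47 = 2363.2144
mean CPM(mock-infected) = 965.7117; mean CPM(infected) = 1414.2863
Fold change = 1414.2863 / 965.7117 = 1.46450
log2(1.46450) = 0.5504

0.550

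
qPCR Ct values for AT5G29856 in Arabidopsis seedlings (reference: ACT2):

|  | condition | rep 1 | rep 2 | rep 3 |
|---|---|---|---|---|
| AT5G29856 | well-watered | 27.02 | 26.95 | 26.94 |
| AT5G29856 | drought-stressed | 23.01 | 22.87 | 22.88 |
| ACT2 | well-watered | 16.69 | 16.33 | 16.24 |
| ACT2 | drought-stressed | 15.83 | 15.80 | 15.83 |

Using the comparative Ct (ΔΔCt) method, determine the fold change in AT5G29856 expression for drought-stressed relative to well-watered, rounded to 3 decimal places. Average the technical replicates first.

Mean Ct: AT5G29856 well-watered 26.970; AT5G29856 drought-stressed 22.920; ACT2 well-watered 16.420; ACT2 drought-stressed 15.820
ΔCt(well-watered) = 26.970 − 16.420 = 10.550
ΔCt(drought-stressed) = 22.920 − 15.820 = 7.100
ΔΔCt = 7.100 − 10.550 = -3.450
Fold change = 2^(−(-3.450)) = 2^3.450 = 10.9283

10.928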